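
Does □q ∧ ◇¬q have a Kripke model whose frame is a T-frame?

Unsatisfiable

1. □q ∧ ◇¬q, u
2. □q, u   [∧-rule on 1]
3. ◇¬q, u   [∧-rule on 1]
4. q, u   [□-rule on 2 via uRu]
5. ¬q, v   [◇-rule on 3: fresh world v, uRv]
6. q, v   [□-rule on 2 via uRv]
Accessibility: uRu, uRv, vRv
Branch closes: q and ¬q both at v.
All branches of the tableau close; one closing branch shown above.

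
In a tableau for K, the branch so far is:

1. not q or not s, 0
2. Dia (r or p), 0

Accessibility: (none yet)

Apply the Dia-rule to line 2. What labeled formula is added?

a fresh world 1 with 0R1, and r or p at 1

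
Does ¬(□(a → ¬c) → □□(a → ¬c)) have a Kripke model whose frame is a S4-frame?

1. ¬(□(a → ¬c) → □□(a → ¬c)), w0
2. □(a → ¬c), w0
3. ¬□□(a → ¬c), w0
4. a → ¬c, w0
5. ¬c, w0
6. ¬□(a → ¬c), w1
7. a → ¬c, w1
8. ¬c, w1
9. ¬(a → ¬c), w2
10. a, w2
11. c, w2
12. a → ¬c, w2
13. ¬c, w2
Accessibility: w0Rw0, w0Rw1, w0Rw2, w1Rw1, w1Rw2, w2Rw2
Branch closes: c and ¬c both at w2.
Every branch closes; the branch above is one of them.

No, unsatisfiable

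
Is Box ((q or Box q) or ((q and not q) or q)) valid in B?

Tableau for the negation not Box ((q or Box q) or ((q and not q) or q)):
1. not Box ((q or Box q) or ((q and not q) or q)), w0
2. not ((q or Box q) or ((q and not q) or q)), w1
3. not (q or Box q), w1
4. not ((q and not q) or q), w1
5. not q, w1
6. not Box q, w1
7. not (q and not q), w1
8. not q, w2
Accessibility: w0Rw0, w0Rw1, w1Rw0, w1Rw1, w1Rw2, w2Rw1, w2Rw2
The negation has an open branch (countermodel exists).

No, not valid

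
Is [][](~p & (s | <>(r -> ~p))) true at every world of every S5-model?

Tableau for the negation ~[][](~p & (s | <>(r -> ~p))):
1. ~[][](~p & (s | <>(r -> ~p))), w0
2. ~[](~p & (s | <>(r -> ~p))), w1   [~[]-rule on 1: fresh world w1, w0Rw1]
3. ~(~p & (s | <>(r -> ~p))), w2   [~[]-rule on 2: fresh world w2, w1Rw2]
4. ~(s | <>(r -> ~p)), w2   [~&-rule on 3 (branches; this branch)]
5. ~s, w2   [~|-rule on 4]
6. ~<>(r -> ~p), w2   [~|-rule on 4]
7. ~(r -> ~p), w0   [~<>-rule on 6 via w2Rw0]
8. r, w0   [~->-rule on 7]
9. p, w0   [~->-rule on 7]
10. ~(r -> ~p), w1   [~<>-rule on 6 via w2Rw1]
11. r, w1   [~->-rule on 10]
12. p, w1   [~->-rule on 10]
13. ~(r -> ~p), w2   [~<>-rule on 6 via w2Rw2]
14. r, w2   [~->-rule on 13]
15. p, w2   [~->-rule on 13]
Accessibility: w0Rw0, w0Rw1, w0Rw2, w1Rw0, w1Rw1, w1Rw2, w2Rw0, w2Rw1, w2Rw2
The negation has an open branch (countermodel exists).

Not valid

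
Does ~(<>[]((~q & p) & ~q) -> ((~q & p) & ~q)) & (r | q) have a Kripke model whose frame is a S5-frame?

1. ~(<>[]((~q & p) & ~q) -> ((~q & p) & ~q)) & (r | q), w0
2. ~(<>[]((~q & p) & ~q) -> ((~q & p) & ~q)), w0   [&-rule on 1]
3. r | q, w0   [&-rule on 1]
4. <>[]((~q & p) & ~q), w0   [~->-rule on 2]
5. ~((~q & p) & ~q), w0   [~->-rule on 2]
6. r, w0   [|-rule on 3 (branches; this branch)]
7. ~(~q & p), w0   [~&-rule on 5 (branches; this branch)]
8. ~p, w0   [~&-rule on 7 (branches; this branch)]
9. []((~q & p) & ~q), w1   [<>-rule on 4: fresh world w1, w0Rw1]
10. (~q & p) & ~q, w0   [[]-rule on 9 via w1Rw0]
11. ~q & p, w0   [&-rule on 10]
12. ~q, w0   [&-rule on 10]
13. p, w0   [&-rule on 11]
Accessibility: w0Rw0, w0Rw1, w1Rw0, w1Rw1
Branch closes: p and ~p both at w0.
Every branch closes; the branch above is one of them.

No, unsatisfiable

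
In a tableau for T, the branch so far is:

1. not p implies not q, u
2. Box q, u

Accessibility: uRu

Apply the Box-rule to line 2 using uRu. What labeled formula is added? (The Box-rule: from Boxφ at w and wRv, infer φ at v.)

q, u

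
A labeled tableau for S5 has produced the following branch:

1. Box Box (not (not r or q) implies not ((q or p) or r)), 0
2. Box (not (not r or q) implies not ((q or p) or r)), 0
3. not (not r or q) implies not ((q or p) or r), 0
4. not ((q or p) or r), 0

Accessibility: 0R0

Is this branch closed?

No atom appears with both signs at the same world.

Not closed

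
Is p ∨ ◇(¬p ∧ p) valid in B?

Tableau for the negation ¬(p ∨ ◇(¬p ∧ p)):
1. ¬(p ∨ ◇(¬p ∧ p)), u
2. ¬p, u   [¬∨-rule on 1]
3. ¬◇(¬p ∧ p), u   [¬∨-rule on 1]
4. ¬(¬p ∧ p), u   [¬◇-rule on 3 via uRu]
Accessibility: uRu
The negation has an open branch (countermodel exists).

Not valid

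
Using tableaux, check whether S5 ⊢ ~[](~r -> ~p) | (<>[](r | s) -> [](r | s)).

Tableau for the negation ~(~[](~r -> ~p) | (<>[](r | s) -> [](r | s))):
1. ~(~[](~r -> ~p) | (<>[](r | s) -> [](r | s))), 0
2. [](~r -> ~p), 0   [~|-rule on 1]
3. ~(<>[](r | s) -> [](r | s)), 0   [~|-rule on 1]
4. <>[](r | s), 0   [~->-rule on 3]
5. ~[](r | s), 0   [~->-rule on 3]
6. ~r -> ~p, 0   [[]-rule on 2 via 0R0]
7. ~p, 0   [->-rule on 6 (branches; this branch)]
8. [](r | s), 1   [<>-rule on 4: fresh world 1, 0R1]
9. ~r -> ~p, 1   [[]-rule on 2 via 0R1]
10. r | s, 0   [[]-rule on 8 via 1R0]
11. r | s, 1   [[]-rule on 8 via 1R1]
12. ~p, 1   [->-rule on 9 (branches; this branch)]
13. s, 0   [|-rule on 10 (branches; this branch)]
14. s, 1   [|-rule on 11 (branches; this branch)]
15. ~(r | s), 2   [~[]-rule on 5: fresh world 2, 0R2]
16. ~r, 2   [~|-rule on 15]
17. ~s, 2   [~|-rule on 15]
18. ~r -> ~p, 2   [[]-rule on 2 via 0R2]
19. r | s, 2   [[]-rule on 8 via 1R2]
20. ~p, 2   [->-rule on 18 (branches; this branch)]
21. s, 2   [|-rule on 19 (branches; this branch)]
Accessibility: 0R0, 0R1, 0R2, 1R0, 1R1, 1R2, 2R0, 2R1, 2R2
Branch closes: s and ~s both at 2.
All branches of the negation close; one closing branch shown above.

Valid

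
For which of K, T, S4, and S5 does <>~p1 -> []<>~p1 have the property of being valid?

S4-tableau for the negation ~(<>~p1 -> []<>~p1):
1. ~(<>~p1 -> []<>~p1), w0
2. <>~p1, w0   [~->-rule on 1]
3. ~[]<>~p1, w0   [~->-rule on 1]
4. ~p1, w1   [<>-rule on 2: fresh world w1, w0Rw1]
5. ~<>~p1, w2   [~[]-rule on 3: fresh world w2, w0Rw2]
6. p1, w2   [~<>-rule on 5 via w2Rw2]
Accessibility: w0Rw0, w0Rw1, w0Rw2, w1Rw1, w2Rw2
Complete open branch: countermodel on an S4-frame, so not valid in S4, nor in K, T (the same frame is also a K-frame and a T-frame).
S5-tableau for the negation ~(<>~p1 -> []<>~p1):
1. ~(<>~p1 -> []<>~p1), w0
2. <>~p1, w0   [~->-rule on 1]
3. ~[]<>~p1, w0   [~->-rule on 1]
4. ~p1, w1   [<>-rule on 2: fresh world w1, w0Rw1]
5. ~<>~p1, w2   [~[]-rule on 3: fresh world w2, w0Rw2]
6. p1, w0   [~<>-rule on 5 via w2Rw0]
7. p1, w1   [~<>-rule on 5 via w2Rw1]
Accessibility: w0Rw0, w0Rw1, w0Rw2, w1Rw0, w1Rw1, w1Rw2, w2Rw0, w2Rw1, w2Rw2
Branch closes: p1 and ~p1 both at w1.
Every branch closes (one shown): valid in S5.

S5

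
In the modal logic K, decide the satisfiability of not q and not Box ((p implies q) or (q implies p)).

Unsatisfiable (every branch closes)

1. not q and not Box ((p implies q) or (q implies p)), u
2. not q, u
3. not Box ((p implies q) or (q implies p)), u
4. not ((p implies q) or (q implies p)), v
5. not (p implies q), v
6. not (q implies p), v
7. p, v
8. not q, v
9. q, v
10. not p, v
Accessibility: uRv
Branch closes: q and not q both at v.
Every branch closes; the branch above is one of them.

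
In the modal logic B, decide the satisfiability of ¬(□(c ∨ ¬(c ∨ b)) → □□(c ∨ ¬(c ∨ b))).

1. ¬(□(c ∨ ¬(c ∨ b)) → □□(c ∨ ¬(c ∨ b))), w0
2. □(c ∨ ¬(c ∨ b)), w0   [¬→-rule on 1]
3. ¬□□(c ∨ ¬(c ∨ b)), w0   [¬→-rule on 1]
4. c ∨ ¬(c ∨ b), w0   [□-rule on 2 via w0Rw0]
5. ¬(c ∨ b), w0   [∨-rule on 4 (branches; this branch)]
6. ¬c, w0   [¬∨-rule on 5]
7. ¬b, w0   [¬∨-rule on 5]
8. ¬□(c ∨ ¬(c ∨ b)), w1   [¬□-rule on 3: fresh world w1, w0Rw1]
9. c ∨ ¬(c ∨ b), w1   [□-rule on 2 via w0Rw1]
10. ¬(c ∨ b), w1   [∨-rule on 9 (branches; this branch)]
11. ¬c, w1   [¬∨-rule on 10]
12. ¬b, w1   [¬∨-rule on 10]
13. ¬(c ∨ ¬(c ∨ b)), w2   [¬□-rule on 8: fresh world w2, w1Rw2]
14. ¬c, w2   [¬∨-rule on 13]
15. c ∨ b, w2   [¬∨-rule on 13]
16. b, w2   [∨-rule on 15 (branches; this branch)]
Accessibility: w0Rw0, w0Rw1, w1Rw0, w1Rw1, w1Rw2, w2Rw1, w2Rw2

Satisfiable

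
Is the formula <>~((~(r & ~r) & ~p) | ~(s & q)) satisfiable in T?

Satisfiable (open branch found)

1. <>~((~(r & ~r) & ~p) | ~(s & q)), u
2. ~((~(r & ~r) & ~p) | ~(s & q)), v   [<>-rule on 1: fresh world v, uRv]
3. ~(~(r & ~r) & ~p), v   [~|-rule on 2]
4. s & q, v   [~|-rule on 2]
5. s, v   [&-rule on 4]
6. q, v   [&-rule on 4]
7. p, v   [~&-rule on 3 (branches; this branch)]
Accessibility: uRu, uRv, vRv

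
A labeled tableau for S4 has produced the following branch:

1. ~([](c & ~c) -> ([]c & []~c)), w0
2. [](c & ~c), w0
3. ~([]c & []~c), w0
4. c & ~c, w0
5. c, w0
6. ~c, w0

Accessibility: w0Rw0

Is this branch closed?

Closed

Both c and ~c appear at w0.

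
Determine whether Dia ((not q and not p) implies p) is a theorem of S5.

Tableau for the negation not Dia ((not q and not p) implies p):
1. not Dia ((not q and not p) implies p), w0
2. not ((not q and not p) implies p), w0
3. not q and not p, w0
4. not p, w0
5. not q, w0
Accessibility: w0Rw0
The negation has an open branch (countermodel exists).

Invalid (countermodel exists)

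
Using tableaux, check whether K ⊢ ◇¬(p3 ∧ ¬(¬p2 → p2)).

No, not valid

Tableau for the negation ¬◇¬(p3 ∧ ¬(¬p2 → p2)):
1. ¬◇¬(p3 ∧ ¬(¬p2 → p2)), u
The negation has an open branch (countermodel exists).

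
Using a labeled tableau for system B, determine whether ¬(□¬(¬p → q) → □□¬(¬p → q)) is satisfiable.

Satisfiable

1. ¬(□¬(¬p → q) → □□¬(¬p → q)), w0
2. □¬(¬p → q), w0
3. ¬□□¬(¬p → q), w0
4. ¬(¬p → q), w0
5. ¬p, w0
6. ¬q, w0
7. ¬□¬(¬p → q), w1
8. ¬(¬p → q), w1
9. ¬p, w1
10. ¬q, w1
11. ¬p → q, w2
12. q, w2
Accessibility: w0Rw0, w0Rw1, w1Rw0, w1Rw1, w1Rw2, w2Rw1, w2Rw2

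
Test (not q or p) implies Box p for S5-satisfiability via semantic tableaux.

Yes, satisfiable

1. (not q or p) implies Box p, 0
2. Box p, 0   [implies-rule on 1 (branches; this branch)]
3. p, 0   [Box-rule on 2 via 0R0]
Accessibility: 0R0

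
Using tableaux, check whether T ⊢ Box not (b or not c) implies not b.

Yes, valid

Tableau for the negation not (Box not (b or not c) implies not b):
1. not (Box not (b or not c) implies not b), 0
2. Box not (b or not c), 0
3. b, 0
4. not (b or not c), 0
5. not b, 0
6. c, 0
Accessibility: 0R0
Branch closes: b and not b both at 0.
All branches of the negation close; one closing branch shown above.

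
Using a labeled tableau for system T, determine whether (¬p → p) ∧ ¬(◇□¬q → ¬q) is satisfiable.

1. (¬p → p) ∧ ¬(◇□¬q → ¬q), u
2. ¬p → p, u
3. ¬(◇□¬q → ¬q), u
4. ◇□¬q, u
5. q, u
6. p, u
7. □¬q, v
8. ¬q, v
Accessibility: uRu, uRv, vRv

Yes, satisfiable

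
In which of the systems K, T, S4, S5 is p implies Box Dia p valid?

S5

S4-tableau for the negation not (p implies Box Dia p):
1. not (p implies Box Dia p), 0
2. p, 0
3. not Box Dia p, 0
4. not Dia p, 1
5. not p, 1
Accessibility: 0R0, 0R1, 1R1
Complete open branch: countermodel on an S4-frame, so not valid in S4, nor in K, T (the same frame is also a K-frame and a T-frame).
S5-tableau for the negation not (p implies Box Dia p):
1. not (p implies Box Dia p), 0
2. p, 0
3. not Box Dia p, 0
4. not Dia p, 1
5. not p, 0
Accessibility: 0R0, 0R1, 1R0, 1R1
Branch closes: p and not p both at 0.
Every branch closes (one shown): valid in S5.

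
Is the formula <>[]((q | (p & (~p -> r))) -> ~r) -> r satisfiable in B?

Satisfiable

1. <>[]((q | (p & (~p -> r))) -> ~r) -> r, 0
2. r, 0   [->-rule on 1 (branches; this branch)]
Accessibility: 0R0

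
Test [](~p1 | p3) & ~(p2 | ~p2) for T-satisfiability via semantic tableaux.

1. [](~p1 | p3) & ~(p2 | ~p2), u
2. [](~p1 | p3), u
3. ~(p2 | ~p2), u
4. ~p2, u
5. p2, u
Accessibility: uRu
Branch closes: p2 and ~p2 both at u.
(One branch shown.) All branches close.

Unsatisfiable (every branch closes)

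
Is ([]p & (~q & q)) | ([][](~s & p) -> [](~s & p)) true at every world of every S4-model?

Valid in S4

Tableau for the negation ~(([]p & (~q & q)) | ([][](~s & p) -> [](~s & p))):
1. ~(([]p & (~q & q)) | ([][](~s & p) -> [](~s & p))), u
2. ~([]p & (~q & q)), u   [~|-rule on 1]
3. ~([][](~s & p) -> [](~s & p)), u   [~|-rule on 1]
4. [][](~s & p), u   [~->-rule on 3]
5. ~[](~s & p), u   [~->-rule on 3]
6. [](~s & p), u   [[]-rule on 4 via uRu]
7. ~s & p, u   [[]-rule on 6 via uRu]
8. ~s, u   [&-rule on 7]
9. p, u   [&-rule on 7]
10. ~(~q & q), u   [~&-rule on 2 (branches; this branch)]
11. ~q, u   [~&-rule on 10 (branches; this branch)]
12. ~(~s & p), v   [~[]-rule on 5: fresh world v, uRv]
13. [](~s & p), v   [[]-rule on 4 via uRv]
14. ~s & p, v   [[]-rule on 6 via uRv]
15. ~s, v   [&-rule on 14]
16. p, v   [&-rule on 14]
17. ~p, v   [~&-rule on 12 (branches; this branch)]
Accessibility: uRu, uRv, vRv
Branch closes: p and ~p both at v.
Every branch of the negation's tableau closes; the branch above is one of them.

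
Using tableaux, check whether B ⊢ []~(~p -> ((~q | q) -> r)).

Invalid (countermodel exists)

Tableau for the negation ~[]~(~p -> ((~q | q) -> r)):
1. ~[]~(~p -> ((~q | q) -> r)), w0
2. ~p -> ((~q | q) -> r), w1   [~[]-rule on 1: fresh world w1, w0Rw1]
3. (~q | q) -> r, w1   [->-rule on 2 (branches; this branch)]
4. r, w1   [->-rule on 3 (branches; this branch)]
Accessibility: w0Rw0, w0Rw1, w1Rw0, w1Rw1
The negation has an open branch (countermodel exists).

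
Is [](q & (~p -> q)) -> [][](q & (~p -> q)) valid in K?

Tableau for the negation ~([](q & (~p -> q)) -> [][](q & (~p -> q))):
1. ~([](q & (~p -> q)) -> [][](q & (~p -> q))), 0
2. [](q & (~p -> q)), 0
3. ~[][](q & (~p -> q)), 0
4. ~[](q & (~p -> q)), 1
5. q & (~p -> q), 1
6. q, 1
7. ~p -> q, 1
8. ~(q & (~p -> q)), 2
9. ~(~p -> q), 2
10. ~p, 2
11. ~q, 2
Accessibility: 0R1, 1R2
The negation has an open branch (countermodel exists).

No, not valid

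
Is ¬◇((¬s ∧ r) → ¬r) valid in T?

Invalid (countermodel exists)

Tableau for the negation ◇((¬s ∧ r) → ¬r):
1. ◇((¬s ∧ r) → ¬r), 0
2. (¬s ∧ r) → ¬r, 1
3. ¬r, 1
Accessibility: 0R0, 0R1, 1R1
The negation has an open branch (countermodel exists).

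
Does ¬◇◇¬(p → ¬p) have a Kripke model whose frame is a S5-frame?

Satisfiable

1. ¬◇◇¬(p → ¬p), 0
2. ¬◇¬(p → ¬p), 0   [¬◇-rule on 1 via 0R0]
3. p → ¬p, 0   [¬◇-rule on 2 via 0R0]
4. ¬p, 0   [→-rule on 3 (branches; this branch)]
Accessibility: 0R0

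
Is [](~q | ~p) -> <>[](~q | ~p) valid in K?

Tableau for the negation ~([](~q | ~p) -> <>[](~q | ~p)):
1. ~([](~q | ~p) -> <>[](~q | ~p)), u
2. [](~q | ~p), u
3. ~<>[](~q | ~p), u
The negation has an open branch (countermodel exists).

Invalid (countermodel exists)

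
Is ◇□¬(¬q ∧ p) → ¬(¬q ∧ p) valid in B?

Valid

Tableau for the negation ¬(◇□¬(¬q ∧ p) → ¬(¬q ∧ p)):
1. ¬(◇□¬(¬q ∧ p) → ¬(¬q ∧ p)), w0
2. ◇□¬(¬q ∧ p), w0   [¬→-rule on 1]
3. ¬q ∧ p, w0   [¬→-rule on 1]
4. ¬q, w0   [∧-rule on 3]
5. p, w0   [∧-rule on 3]
6. □¬(¬q ∧ p), w1   [◇-rule on 2: fresh world w1, w0Rw1]
7. ¬(¬q ∧ p), w0   [□-rule on 6 via w1Rw0]
8. ¬(¬q ∧ p), w1   [□-rule on 6 via w1Rw1]
9. ¬p, w0   [¬∧-rule on 7 (branches; this branch)]
Accessibility: w0Rw0, w0Rw1, w1Rw0, w1Rw1
Branch closes: p and ¬p both at w0.
All branches of the negation close; one closing branch shown above.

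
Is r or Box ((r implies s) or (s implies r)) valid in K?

Tableau for the negation not (r or Box ((r implies s) or (s implies r))):
1. not (r or Box ((r implies s) or (s implies r))), u
2. not r, u
3. not Box ((r implies s) or (s implies r)), u
4. not ((r implies s) or (s implies r)), v
5. not (r implies s), v
6. not (s implies r), v
7. r, v
8. not s, v
9. s, v
10. not r, v
Accessibility: uRv
Branch closes: s and not s both at v.
Every branch of the negation's tableau closes; the branch above is one of them.

Valid in K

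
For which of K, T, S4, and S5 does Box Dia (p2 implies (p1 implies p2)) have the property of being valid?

T, S4, S5

K-tableau for the negation not Box Dia (p2 implies (p1 implies p2)):
1. not Box Dia (p2 implies (p1 implies p2)), w0
2. not Dia (p2 implies (p1 implies p2)), w1   [neg-Box-rule on 1: fresh world w1, w0Rw1]
Accessibility: w0Rw1
Complete open branch: countermodel on a K-frame, so not valid in K.
T-tableau for the negation not Box Dia (p2 implies (p1 implies p2)):
1. not Box Dia (p2 implies (p1 implies p2)), w0
2. not Dia (p2 implies (p1 implies p2)), w1   [neg-Box-rule on 1: fresh world w1, w0Rw1]
3. not (p2 implies (p1 implies p2)), w1   [neg-Dia-rule on 2 via w1Rw1]
4. p2, w1   [neg-implies-rule on 3]
5. not (p1 implies p2), w1   [neg-implies-rule on 3]
6. p1, w1   [neg-implies-rule on 5]
7. not p2, w1   [neg-implies-rule on 5]
Accessibility: w0Rw0, w0Rw1, w1Rw1
Branch closes: p2 and not p2 both at w1.
Every branch closes (one shown): valid in T, hence also in S4, S5 (every theorem of T is a theorem of S4 and S5).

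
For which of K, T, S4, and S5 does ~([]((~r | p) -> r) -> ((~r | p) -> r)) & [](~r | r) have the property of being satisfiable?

K

K-tableau for the formula:
1. ~([]((~r | p) -> r) -> ((~r | p) -> r)) & [](~r | r), 0
2. ~([]((~r | p) -> r) -> ((~r | p) -> r)), 0   [&-rule on 1]
3. [](~r | r), 0   [&-rule on 1]
4. []((~r | p) -> r), 0   [~->-rule on 2]
5. ~((~r | p) -> r), 0   [~->-rule on 2]
6. ~r | p, 0   [~->-rule on 5]
7. ~r, 0   [~->-rule on 5]
8. p, 0   [|-rule on 6 (branches; this branch)]
Complete open branch: satisfiable in K.
T-tableau for the formula:
1. ~([]((~r | p) -> r) -> ((~r | p) -> r)) & [](~r | r), 0
2. ~([]((~r | p) -> r) -> ((~r | p) -> r)), 0   [&-rule on 1]
3. [](~r | r), 0   [&-rule on 1]
4. []((~r | p) -> r), 0   [~->-rule on 2]
5. ~((~r | p) -> r), 0   [~->-rule on 2]
6. ~r | p, 0   [~->-rule on 5]
7. ~r, 0   [~->-rule on 5]
8. ~r | r, 0   [[]-rule on 3 via 0R0]
9. (~r | p) -> r, 0   [[]-rule on 4 via 0R0]
10. p, 0   [|-rule on 6 (branches; this branch)]
11. ~(~r | p), 0   [->-rule on 9 (branches; this branch)]
12. r, 0   [~|-rule on 11]
13. ~p, 0   [~|-rule on 11]
Accessibility: 0R0
Branch closes: r and ~r both at 0.
Every branch closes (one shown): unsatisfiable in T, hence also in S4, S5 (every S4/S5-frame is a T-frame).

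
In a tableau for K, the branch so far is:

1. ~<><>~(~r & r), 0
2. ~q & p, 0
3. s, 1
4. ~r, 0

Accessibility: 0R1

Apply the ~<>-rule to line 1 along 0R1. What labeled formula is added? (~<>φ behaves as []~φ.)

~<>φ behaves as []~φ: propagate the negated body to each accessible world.

~<>~(~r & r), 1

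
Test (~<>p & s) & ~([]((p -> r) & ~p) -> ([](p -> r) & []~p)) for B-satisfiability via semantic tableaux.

No, unsatisfiable

1. (~<>p & s) & ~([]((p -> r) & ~p) -> ([](p -> r) & []~p)), 0
2. ~<>p & s, 0   [&-rule on 1]
3. ~([]((p -> r) & ~p) -> ([](p -> r) & []~p)), 0   [&-rule on 1]
4. ~<>p, 0   [&-rule on 2]
5. s, 0   [&-rule on 2]
6. []((p -> r) & ~p), 0   [~->-rule on 3]
7. ~([](p -> r) & []~p), 0   [~->-rule on 3]
8. ~p, 0   [~<>-rule on 4 via 0R0]
9. (p -> r) & ~p, 0   [[]-rule on 6 via 0R0]
10. p -> r, 0   [&-rule on 9]
11. ~[](p -> r), 0   [~&-rule on 7 (branches; this branch)]
12. r, 0   [->-rule on 10 (branches; this branch)]
13. ~(p -> r), 1   [~[]-rule on 11: fresh world 1, 0R1]
14. p, 1   [~->-rule on 13]
15. ~r, 1   [~->-rule on 13]
16. ~p, 1   [~<>-rule on 4 via 0R1]
Accessibility: 0R0, 0R1, 1R0, 1R1
Branch closes: p and ~p both at 1.
All branches of the tableau close; one closing branch shown above.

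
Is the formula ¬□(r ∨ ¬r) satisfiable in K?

Unsatisfiable

1. ¬□(r ∨ ¬r), w0
2. ¬(r ∨ ¬r), w1   [¬□-rule on 1: fresh world w1, w0Rw1]
3. ¬r, w1   [¬∨-rule on 2]
4. r, w1   [¬∨-rule on 2]
Accessibility: w0Rw1
Branch closes: r and ¬r both at w1.
Every branch closes; the branch above is one of them.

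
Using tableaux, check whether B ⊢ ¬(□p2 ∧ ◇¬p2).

Valid

Tableau for the negation □p2 ∧ ◇¬p2:
1. □p2 ∧ ◇¬p2, w0
2. □p2, w0
3. ◇¬p2, w0
4. p2, w0
5. ¬p2, w1
6. p2, w1
Accessibility: w0Rw0, w0Rw1, w1Rw0, w1Rw1
Branch closes: p2 and ¬p2 both at w1.
Every branch of the negation's tableau closes; the branch above is one of them.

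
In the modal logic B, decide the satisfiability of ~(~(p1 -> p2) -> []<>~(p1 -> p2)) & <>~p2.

1. ~(~(p1 -> p2) -> []<>~(p1 -> p2)) & <>~p2, 0
2. ~(~(p1 -> p2) -> []<>~(p1 -> p2)), 0
3. <>~p2, 0
4. ~(p1 -> p2), 0
5. ~[]<>~(p1 -> p2), 0
6. p1, 0
7. ~p2, 0
8. ~p2, 1
9. ~<>~(p1 -> p2), 2
10. p1 -> p2, 0
11. p1 -> p2, 2
12. p2, 0
Accessibility: 0R0, 0R1, 0R2, 1R0, 1R1, 2R0, 2R2
Branch closes: p2 and ~p2 both at 0.
All branches of the tableau close; one closing branch shown above.

Unsatisfiable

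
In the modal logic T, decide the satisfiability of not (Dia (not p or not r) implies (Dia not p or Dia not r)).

Unsatisfiable

1. not (Dia (not p or not r) implies (Dia not p or Dia not r)), w0
2. Dia (not p or not r), w0   [neg-implies-rule on 1]
3. not (Dia not p or Dia not r), w0   [neg-implies-rule on 1]
4. not Dia not p, w0   [neg-or-rule on 3]
5. not Dia not r, w0   [neg-or-rule on 3]
6. p, w0   [neg-Dia-rule on 4 via w0Rw0]
7. r, w0   [neg-Dia-rule on 5 via w0Rw0]
8. not p or not r, w1   [Dia-rule on 2: fresh world w1, w0Rw1]
9. p, w1   [neg-Dia-rule on 4 via w0Rw1]
10. r, w1   [neg-Dia-rule on 5 via w0Rw1]
11. not r, w1   [or-rule on 8 (branches; this branch)]
Accessibility: w0Rw0, w0Rw1, w1Rw1
Branch closes: r and not r both at w1.
All branches of the tableau close; one closing branch shown above.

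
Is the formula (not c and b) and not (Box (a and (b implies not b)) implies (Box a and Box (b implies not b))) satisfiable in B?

1. (not c and b) and not (Box (a and (b implies not b)) implies (Box a and Box (b implies not b))), u
2. not c and b, u   [and-rule on 1]
3. not (Box (a and (b implies not b)) implies (Box a and Box (b implies not b))), u   [and-rule on 1]
4. not c, u   [and-rule on 2]
5. b, u   [and-rule on 2]
6. Box (a and (b implies not b)), u   [neg-implies-rule on 3]
7. not (Box a and Box (b implies not b)), u   [neg-implies-rule on 3]
8. a and (b implies not b), u   [Box-rule on 6 via uRu]
9. a, u   [and-rule on 8]
10. b implies not b, u   [and-rule on 8]
11. not Box (b implies not b), u   [neg-and-rule on 7 (branches; this branch)]
12. not b, u   [implies-rule on 10 (branches; this branch)]
Accessibility: uRu
Branch closes: b and not b both at u.
All branches of the tableau close; one closing branch shown above.

Unsatisfiable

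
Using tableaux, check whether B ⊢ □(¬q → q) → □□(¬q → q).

Invalid (countermodel exists)

Tableau for the negation ¬(□(¬q → q) → □□(¬q → q)):
1. ¬(□(¬q → q) → □□(¬q → q)), 0
2. □(¬q → q), 0   [¬→-rule on 1]
3. ¬□□(¬q → q), 0   [¬→-rule on 1]
4. ¬q → q, 0   [□-rule on 2 via 0R0]
5. q, 0   [→-rule on 4 (branches; this branch)]
6. ¬□(¬q → q), 1   [¬□-rule on 3: fresh world 1, 0R1]
7. ¬q → q, 1   [□-rule on 2 via 0R1]
8. q, 1   [→-rule on 7 (branches; this branch)]
9. ¬(¬q → q), 2   [¬□-rule on 6: fresh world 2, 1R2]
10. ¬q, 2   [¬→-rule on 9]
Accessibility: 0R0, 0R1, 1R0, 1R1, 1R2, 2R1, 2R2
The negation has an open branch (countermodel exists).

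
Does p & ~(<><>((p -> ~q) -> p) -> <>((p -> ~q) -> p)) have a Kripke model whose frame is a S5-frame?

Unsatisfiable (every branch closes)

1. p & ~(<><>((p -> ~q) -> p) -> <>((p -> ~q) -> p)), 0
2. p, 0
3. ~(<><>((p -> ~q) -> p) -> <>((p -> ~q) -> p)), 0
4. <><>((p -> ~q) -> p), 0
5. ~<>((p -> ~q) -> p), 0
6. ~((p -> ~q) -> p), 0
7. p -> ~q, 0
8. ~p, 0
Accessibility: 0R0
Branch closes: p and ~p both at 0.
(One branch shown.) All branches close.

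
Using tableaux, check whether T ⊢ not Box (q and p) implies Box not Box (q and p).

Invalid (countermodel exists)

Tableau for the negation not (not Box (q and p) implies Box not Box (q and p)):
1. not (not Box (q and p) implies Box not Box (q and p)), u
2. not Box (q and p), u
3. not Box not Box (q and p), u
4. not (q and p), v
5. not p, v
6. Box (q and p), w
7. q and p, w
8. q, w
9. p, w
Accessibility: uRu, uRv, uRw, vRv, wRw
The negation has an open branch (countermodel exists).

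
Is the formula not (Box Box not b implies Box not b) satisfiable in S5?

Unsatisfiable (every branch closes)

1. not (Box Box not b implies Box not b), u
2. Box Box not b, u
3. not Box not b, u
4. Box not b, u
5. not b, u
6. b, v
7. Box not b, v
8. not b, v
Accessibility: uRu, uRv, vRu, vRv
Branch closes: b and not b both at v.
Every branch closes; the branch above is one of them.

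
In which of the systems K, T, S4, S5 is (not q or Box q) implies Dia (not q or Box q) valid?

T-tableau for the negation not ((not q or Box q) implies Dia (not q or Box q)):
1. not ((not q or Box q) implies Dia (not q or Box q)), u
2. not q or Box q, u
3. not Dia (not q or Box q), u
4. not (not q or Box q), u
5. q, u
6. not Box q, u
7. Box q, u
8. not q, v
9. not (not q or Box q), v
10. q, v
11. not Box q, v
Accessibility: uRu, uRv, vRv
Branch closes: q and not q both at v.
Every branch closes (one shown): valid in T, hence also in S4, S5 (every theorem of T is a theorem of S4 and S5).
K-tableau for the negation not ((not q or Box q) implies Dia (not q or Box q)):
1. not ((not q or Box q) implies Dia (not q or Box q)), u
2. not q or Box q, u
3. not Dia (not q or Box q), u
4. Box q, u
Complete open branch: countermodel on a K-frame, so not valid in K.

T, S4, S5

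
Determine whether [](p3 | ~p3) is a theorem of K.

Valid

Tableau for the negation ~[](p3 | ~p3):
1. ~[](p3 | ~p3), 0
2. ~(p3 | ~p3), 1   [~[]-rule on 1: fresh world 1, 0R1]
3. ~p3, 1   [~|-rule on 2]
4. p3, 1   [~|-rule on 2]
Accessibility: 0R1
Branch closes: p3 and ~p3 both at 1.
Every branch of the negation's tableau closes; the branch above is one of them.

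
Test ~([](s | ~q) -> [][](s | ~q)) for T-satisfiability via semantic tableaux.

Yes, satisfiable

1. ~([](s | ~q) -> [][](s | ~q)), w0
2. [](s | ~q), w0   [~->-rule on 1]
3. ~[][](s | ~q), w0   [~->-rule on 1]
4. s | ~q, w0   [[]-rule on 2 via w0Rw0]
5. ~q, w0   [|-rule on 4 (branches; this branch)]
6. ~[](s | ~q), w1   [~[]-rule on 3: fresh world w1, w0Rw1]
7. s | ~q, w1   [[]-rule on 2 via w0Rw1]
8. ~q, w1   [|-rule on 7 (branches; this branch)]
9. ~(s | ~q), w2   [~[]-rule on 6: fresh world w2, w1Rw2]
10. ~s, w2   [~|-rule on 9]
11. q, w2   [~|-rule on 9]
Accessibility: w0Rw0, w0Rw1, w1Rw1, w1Rw2, w2Rw2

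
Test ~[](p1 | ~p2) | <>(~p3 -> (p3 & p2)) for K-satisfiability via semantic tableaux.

Satisfiable (open branch found)

1. ~[](p1 | ~p2) | <>(~p3 -> (p3 & p2)), u
2. <>(~p3 -> (p3 & p2)), u
3. ~p3 -> (p3 & p2), v
4. p3 & p2, v
5. p3, v
6. p2, v
Accessibility: uRv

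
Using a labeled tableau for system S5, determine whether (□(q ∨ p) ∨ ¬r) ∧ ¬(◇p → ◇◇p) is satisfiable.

1. (□(q ∨ p) ∨ ¬r) ∧ ¬(◇p → ◇◇p), 0
2. □(q ∨ p) ∨ ¬r, 0
3. ¬(◇p → ◇◇p), 0
4. ◇p, 0
5. ¬◇◇p, 0
6. ¬◇p, 0
7. ¬p, 0
8. □(q ∨ p), 0
9. q ∨ p, 0
10. q, 0
11. p, 1
12. ¬◇p, 1
13. ¬p, 1
Accessibility: 0R0, 0R1, 1R0, 1R1
Branch closes: p and ¬p both at 1.
Every branch closes; the branch above is one of them.

Unsatisfiable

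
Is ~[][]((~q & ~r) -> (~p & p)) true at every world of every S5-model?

Invalid (countermodel exists)

Tableau for the negation [][]((~q & ~r) -> (~p & p)):
1. [][]((~q & ~r) -> (~p & p)), u
2. []((~q & ~r) -> (~p & p)), u
3. (~q & ~r) -> (~p & p), u
4. ~(~q & ~r), u
5. r, u
Accessibility: uRu
The negation has an open branch (countermodel exists).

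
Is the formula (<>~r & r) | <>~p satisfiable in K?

Satisfiable (open branch found)

1. (<>~r & r) | <>~p, u
2. <>~p, u
3. ~p, v
Accessibility: uRv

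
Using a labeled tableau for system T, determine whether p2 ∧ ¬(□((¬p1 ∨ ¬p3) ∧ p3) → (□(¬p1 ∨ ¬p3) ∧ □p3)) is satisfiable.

Unsatisfiable

1. p2 ∧ ¬(□((¬p1 ∨ ¬p3) ∧ p3) → (□(¬p1 ∨ ¬p3) ∧ □p3)), u
2. p2, u
3. ¬(□((¬p1 ∨ ¬p3) ∧ p3) → (□(¬p1 ∨ ¬p3) ∧ □p3)), u
4. □((¬p1 ∨ ¬p3) ∧ p3), u
5. ¬(□(¬p1 ∨ ¬p3) ∧ □p3), u
6. (¬p1 ∨ ¬p3) ∧ p3, u
7. ¬p1 ∨ ¬p3, u
8. p3, u
9. ¬□(¬p1 ∨ ¬p3), u
10. ¬p1, u
11. ¬(¬p1 ∨ ¬p3), v
12. p1, v
13. p3, v
14. (¬p1 ∨ ¬p3) ∧ p3, v
15. ¬p1 ∨ ¬p3, v
16. ¬p3, v
Accessibility: uRu, uRv, vRv
Branch closes: p3 and ¬p3 both at v.
(One branch shown.) All branches close.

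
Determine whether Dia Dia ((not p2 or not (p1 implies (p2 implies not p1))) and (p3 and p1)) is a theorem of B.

Tableau for the negation not Dia Dia ((not p2 or not (p1 implies (p2 implies not p1))) and (p3 and p1)):
1. not Dia Dia ((not p2 or not (p1 implies (p2 implies not p1))) and (p3 and p1)), 0
2. not Dia ((not p2 or not (p1 implies (p2 implies not p1))) and (p3 and p1)), 0
3. not ((not p2 or not (p1 implies (p2 implies not p1))) and (p3 and p1)), 0
4. not (p3 and p1), 0
5. not p1, 0
Accessibility: 0R0
The negation has an open branch (countermodel exists).

Invalid (countermodel exists)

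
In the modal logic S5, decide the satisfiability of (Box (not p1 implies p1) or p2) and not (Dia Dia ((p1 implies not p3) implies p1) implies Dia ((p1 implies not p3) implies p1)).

Unsatisfiable

1. (Box (not p1 implies p1) or p2) and not (Dia Dia ((p1 implies not p3) implies p1) implies Dia ((p1 implies not p3) implies p1)), u
2. Box (not p1 implies p1) or p2, u
3. not (Dia Dia ((p1 implies not p3) implies p1) implies Dia ((p1 implies not p3) implies p1)), u
4. Dia Dia ((p1 implies not p3) implies p1), u
5. not Dia ((p1 implies not p3) implies p1), u
6. not ((p1 implies not p3) implies p1), u
7. p1 implies not p3, u
8. not p1, u
9. p2, u
10. not p3, u
11. Dia ((p1 implies not p3) implies p1), v
12. not ((p1 implies not p3) implies p1), v
13. p1 implies not p3, v
14. not p1, v
15. not p3, v
16. (p1 implies not p3) implies p1, w
17. not ((p1 implies not p3) implies p1), w
18. p1 implies not p3, w
19. not p1, w
20. not (p1 implies not p3), w
21. p1, w
22. p3, w
Accessibility: uRu, uRv, uRw, vRu, vRv, vRw, wRu, wRv, wRw
Branch closes: p1 and not p1 both at w.
Every branch closes; the branch above is one of them.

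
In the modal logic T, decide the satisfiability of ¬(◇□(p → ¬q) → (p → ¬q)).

Satisfiable (open branch found)

1. ¬(◇□(p → ¬q) → (p → ¬q)), w0
2. ◇□(p → ¬q), w0
3. ¬(p → ¬q), w0
4. p, w0
5. q, w0
6. □(p → ¬q), w1
7. p → ¬q, w1
8. ¬q, w1
Accessibility: w0Rw0, w0Rw1, w1Rw1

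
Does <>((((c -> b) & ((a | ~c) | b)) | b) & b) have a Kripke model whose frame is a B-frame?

Satisfiable (open branch found)

1. <>((((c -> b) & ((a | ~c) | b)) | b) & b), 0
2. (((c -> b) & ((a | ~c) | b)) | b) & b, 1
3. ((c -> b) & ((a | ~c) | b)) | b, 1
4. b, 1
Accessibility: 0R0, 0R1, 1R0, 1R1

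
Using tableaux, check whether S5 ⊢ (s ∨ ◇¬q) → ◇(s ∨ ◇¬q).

Valid in S5

Tableau for the negation ¬((s ∨ ◇¬q) → ◇(s ∨ ◇¬q)):
1. ¬((s ∨ ◇¬q) → ◇(s ∨ ◇¬q)), u
2. s ∨ ◇¬q, u
3. ¬◇(s ∨ ◇¬q), u
4. ¬(s ∨ ◇¬q), u
5. ¬s, u
6. ¬◇¬q, u
7. q, u
8. ◇¬q, u
9. ¬q, v
10. ¬(s ∨ ◇¬q), v
11. ¬s, v
12. ¬◇¬q, v
13. q, v
Accessibility: uRu, uRv, vRu, vRv
Branch closes: q and ¬q both at v.
Every branch of the negation's tableau closes; the branch above is one of them.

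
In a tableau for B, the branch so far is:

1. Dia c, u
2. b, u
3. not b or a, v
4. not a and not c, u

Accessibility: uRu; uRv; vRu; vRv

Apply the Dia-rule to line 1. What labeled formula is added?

a fresh world w with uRw, and c at w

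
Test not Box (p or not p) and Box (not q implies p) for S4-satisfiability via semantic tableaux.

1. not Box (p or not p) and Box (not q implies p), 0
2. not Box (p or not p), 0
3. Box (not q implies p), 0
4. not q implies p, 0
5. p, 0
6. not (p or not p), 1
7. not p, 1
8. p, 1
Accessibility: 0R0, 0R1, 1R1
Branch closes: p and not p both at 1.
Every branch closes; the branch above is one of them.

No, unsatisfiable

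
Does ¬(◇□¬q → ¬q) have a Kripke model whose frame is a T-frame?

1. ¬(◇□¬q → ¬q), u
2. ◇□¬q, u
3. q, u
4. □¬q, v
5. ¬q, v
Accessibility: uRu, uRv, vRv

Yes, satisfiable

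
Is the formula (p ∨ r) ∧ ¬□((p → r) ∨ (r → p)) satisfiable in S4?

1. (p ∨ r) ∧ ¬□((p → r) ∨ (r → p)), 0
2. p ∨ r, 0
3. ¬□((p → r) ∨ (r → p)), 0
4. r, 0
5. ¬((p → r) ∨ (r → p)), 1
6. ¬(p → r), 1
7. ¬(r → p), 1
8. p, 1
9. ¬r, 1
10. r, 1
11. ¬p, 1
Accessibility: 0R0, 0R1, 1R1
Branch closes: r and ¬r both at 1.
All branches of the tableau close; one closing branch shown above.

Unsatisfiable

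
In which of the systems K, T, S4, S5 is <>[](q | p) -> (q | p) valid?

S5

S4-tableau for the negation ~(<>[](q | p) -> (q | p)):
1. ~(<>[](q | p) -> (q | p)), 0
2. <>[](q | p), 0
3. ~(q | p), 0
4. ~q, 0
5. ~p, 0
6. [](q | p), 1
7. q | p, 1
8. p, 1
Accessibility: 0R0, 0R1, 1R1
Complete open branch: countermodel on an S4-frame, so not valid in S4, nor in K, T (the same frame is also a K-frame and a T-frame).
S5-tableau for the negation ~(<>[](q | p) -> (q | p)):
1. ~(<>[](q | p) -> (q | p)), 0
2. <>[](q | p), 0
3. ~(q | p), 0
4. ~q, 0
5. ~p, 0
6. [](q | p), 1
7. q | p, 0
8. q | p, 1
9. p, 0
Accessibility: 0R0, 0R1, 1R0, 1R1
Branch closes: p and ~p both at 0.
Every branch closes (one shown): valid in S5.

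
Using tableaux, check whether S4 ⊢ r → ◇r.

Valid in S4

Tableau for the negation ¬(r → ◇r):
1. ¬(r → ◇r), w0
2. r, w0
3. ¬◇r, w0
4. ¬r, w0
Accessibility: w0Rw0
Branch closes: r and ¬r both at w0.
Every branch of the negation's tableau closes; the branch above is one of them.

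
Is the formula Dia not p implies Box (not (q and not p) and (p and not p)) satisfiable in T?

1. Dia not p implies Box (not (q and not p) and (p and not p)), 0
2. not Dia not p, 0
3. p, 0
Accessibility: 0R0

Satisfiable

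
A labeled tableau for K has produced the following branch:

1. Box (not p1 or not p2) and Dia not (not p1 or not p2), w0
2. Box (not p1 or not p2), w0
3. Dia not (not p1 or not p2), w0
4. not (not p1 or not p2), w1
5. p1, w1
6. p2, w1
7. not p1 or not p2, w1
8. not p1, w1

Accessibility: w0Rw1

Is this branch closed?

Both p1 and not p1 appear at w1.

Yes, closed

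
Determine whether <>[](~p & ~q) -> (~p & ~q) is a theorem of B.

Yes, valid

Tableau for the negation ~(<>[](~p & ~q) -> (~p & ~q)):
1. ~(<>[](~p & ~q) -> (~p & ~q)), u
2. <>[](~p & ~q), u
3. ~(~p & ~q), u
4. q, u
5. [](~p & ~q), v
6. ~p & ~q, u
7. ~p, u
8. ~q, u
Accessibility: uRu, uRv, vRu, vRv
Branch closes: q and ~q both at u.
All branches of the negation close; one closing branch shown above.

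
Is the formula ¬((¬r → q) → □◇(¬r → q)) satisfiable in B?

Unsatisfiable (every branch closes)

1. ¬((¬r → q) → □◇(¬r → q)), w0
2. ¬r → q, w0
3. ¬□◇(¬r → q), w0
4. q, w0
5. ¬◇(¬r → q), w1
6. ¬(¬r → q), w0
7. ¬r, w0
8. ¬q, w0
Accessibility: w0Rw0, w0Rw1, w1Rw0, w1Rw1
Branch closes: q and ¬q both at w0.
Every branch closes; the branch above is one of them.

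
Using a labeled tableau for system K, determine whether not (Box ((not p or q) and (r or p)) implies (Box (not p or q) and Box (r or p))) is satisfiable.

1. not (Box ((not p or q) and (r or p)) implies (Box (not p or q) and Box (r or p))), u
2. Box ((not p or q) and (r or p)), u   [neg-implies-rule on 1]
3. not (Box (not p or q) and Box (r or p)), u   [neg-implies-rule on 1]
4. not Box (r or p), u   [neg-and-rule on 3 (branches; this branch)]
5. not (r or p), v   [neg-Box-rule on 4: fresh world v, uRv]
6. not r, v   [neg-or-rule on 5]
7. not p, v   [neg-or-rule on 5]
8. (not p or q) and (r or p), v   [Box-rule on 2 via uRv]
9. not p or q, v   [and-rule on 8]
10. r or p, v   [and-rule on 8]
11. q, v   [or-rule on 9 (branches; this branch)]
12. p, v   [or-rule on 10 (branches; this branch)]
Accessibility: uRv
Branch closes: p and not p both at v.
All branches of the tableau close; one closing branch shown above.

Unsatisfiable (every branch closes)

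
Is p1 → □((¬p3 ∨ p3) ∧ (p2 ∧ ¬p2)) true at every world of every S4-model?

Not valid

Tableau for the negation ¬(p1 → □((¬p3 ∨ p3) ∧ (p2 ∧ ¬p2))):
1. ¬(p1 → □((¬p3 ∨ p3) ∧ (p2 ∧ ¬p2))), w0
2. p1, w0   [¬→-rule on 1]
3. ¬□((¬p3 ∨ p3) ∧ (p2 ∧ ¬p2)), w0   [¬→-rule on 1]
4. ¬((¬p3 ∨ p3) ∧ (p2 ∧ ¬p2)), w1   [¬□-rule on 3: fresh world w1, w0Rw1]
5. ¬(p2 ∧ ¬p2), w1   [¬∧-rule on 4 (branches; this branch)]
6. p2, w1   [¬∧-rule on 5 (branches; this branch)]
Accessibility: w0Rw0, w0Rw1, w1Rw1
The negation has an open branch (countermodel exists).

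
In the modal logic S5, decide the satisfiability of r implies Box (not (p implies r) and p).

Satisfiable (open branch found)

1. r implies Box (not (p implies r) and p), w0
2. Box (not (p implies r) and p), w0
3. not (p implies r) and p, w0
4. not (p implies r), w0
5. p, w0
6. not r, w0
Accessibility: w0Rw0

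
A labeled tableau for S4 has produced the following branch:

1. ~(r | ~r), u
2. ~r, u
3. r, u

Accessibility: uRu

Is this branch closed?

Yes, closed

Both r and ~r appear at u.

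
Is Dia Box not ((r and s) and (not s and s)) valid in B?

Yes, valid

Tableau for the negation not Dia Box not ((r and s) and (not s and s)):
1. not Dia Box not ((r and s) and (not s and s)), w0
2. not Box not ((r and s) and (not s and s)), w0
3. (r and s) and (not s and s), w1
4. r and s, w1
5. not s and s, w1
6. r, w1
7. s, w1
8. not s, w1
Accessibility: w0Rw0, w0Rw1, w1Rw0, w1Rw1
Branch closes: s and not s both at w1.
Every branch of the negation's tableau closes; the branch above is one of them.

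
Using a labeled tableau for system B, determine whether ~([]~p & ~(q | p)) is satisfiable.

1. ~([]~p & ~(q | p)), w0
2. q | p, w0   [~&-rule on 1 (branches; this branch)]
3. p, w0   [|-rule on 2 (branches; this branch)]
Accessibility: w0Rw0

Satisfiable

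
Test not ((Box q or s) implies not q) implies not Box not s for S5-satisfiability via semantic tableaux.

1. not ((Box q or s) implies not q) implies not Box not s, w0
2. not Box not s, w0   [implies-rule on 1 (branches; this branch)]
3. s, w1   [neg-Box-rule on 2: fresh world w1, w0Rw1]
Accessibility: w0Rw0, w0Rw1, w1Rw0, w1Rw1

Yes, satisfiable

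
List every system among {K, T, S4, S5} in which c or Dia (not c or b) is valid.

K-tableau for the negation not (c or Dia (not c or b)):
1. not (c or Dia (not c or b)), u
2. not c, u
3. not Dia (not c or b), u
Complete open branch: countermodel on a K-frame, so not valid in K.
T-tableau for the negation not (c or Dia (not c or b)):
1. not (c or Dia (not c or b)), u
2. not c, u
3. not Dia (not c or b), u
4. not (not c or b), u
5. c, u
6. not b, u
Accessibility: uRu
Branch closes: c and not c both at u.
Every branch closes (one shown): valid in T, hence also in S4, S5 (every theorem of T is a theorem of S4 and S5).

T, S4, S5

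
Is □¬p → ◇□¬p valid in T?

Tableau for the negation ¬(□¬p → ◇□¬p):
1. ¬(□¬p → ◇□¬p), 0
2. □¬p, 0   [¬→-rule on 1]
3. ¬◇□¬p, 0   [¬→-rule on 1]
4. ¬p, 0   [□-rule on 2 via 0R0]
5. ¬□¬p, 0   [¬◇-rule on 3 via 0R0]
6. p, 1   [¬□-rule on 5: fresh world 1, 0R1]
7. ¬p, 1   [□-rule on 2 via 0R1]
Accessibility: 0R0, 0R1, 1R1
Branch closes: p and ¬p both at 1.
Every branch of the negation's tableau closes; the branch above is one of them.

Valid in T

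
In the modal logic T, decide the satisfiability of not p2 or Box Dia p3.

Yes, satisfiable

1. not p2 or Box Dia p3, u
2. Box Dia p3, u
3. Dia p3, u
4. p3, v
5. Dia p3, v
6. p3, w
Accessibility: uRu, uRv, vRv, vRw, wRw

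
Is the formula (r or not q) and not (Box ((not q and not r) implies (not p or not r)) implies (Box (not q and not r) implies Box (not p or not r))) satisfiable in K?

No, unsatisfiable

1. (r or not q) and not (Box ((not q and not r) implies (not p or not r)) implies (Box (not q and not r) implies Box (not p or not r))), u
2. r or not q, u
3. not (Box ((not q and not r) implies (not p or not r)) implies (Box (not q and not r) implies Box (not p or not r))), u
4. Box ((not q and not r) implies (not p or not r)), u
5. not (Box (not q and not r) implies Box (not p or not r)), u
6. Box (not q and not r), u
7. not Box (not p or not r), u
8. not q, u
9. not (not p or not r), v
10. p, v
11. r, v
12. (not q and not r) implies (not p or not r), v
13. not q and not r, v
14. not q, v
15. not r, v
Accessibility: uRv
Branch closes: r and not r both at v.
(One branch shown.) All branches close.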